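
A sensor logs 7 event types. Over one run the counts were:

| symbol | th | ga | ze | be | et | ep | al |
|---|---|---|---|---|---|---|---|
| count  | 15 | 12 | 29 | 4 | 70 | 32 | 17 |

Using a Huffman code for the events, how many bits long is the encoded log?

Merge the two smallest weights repeatedly:
merge be(4) and ga(12): 16
merge th(15) and 16: 31
merge al(17) and ze(29): 46
merge 31 and ep(32): 63
merge 46 and 63: 109
merge et(70) and 109: 179
Total encoded bits = sum of merged weights = 16 + 31 + 46 + 63 + 109 + 179 = 444.

444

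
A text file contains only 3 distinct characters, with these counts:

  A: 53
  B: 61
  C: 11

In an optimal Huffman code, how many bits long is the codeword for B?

1

Build the tree from the bottom:
C(11) + A(53) → 64
B(61) + 64 → 125
B is merged only at the final step, so code length = 1.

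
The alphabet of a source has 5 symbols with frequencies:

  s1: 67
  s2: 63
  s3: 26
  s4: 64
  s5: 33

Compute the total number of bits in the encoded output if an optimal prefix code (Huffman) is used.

565

Merge the two smallest weights repeatedly:
merge s3(26) and s5(33): 59
merge 59 and s2(63): 122
merge s4(64) and s1(67): 131
merge 122 and 131: 253
Total encoded bits = sum of merged weights = 59 + 122 + 131 + 253 = 565.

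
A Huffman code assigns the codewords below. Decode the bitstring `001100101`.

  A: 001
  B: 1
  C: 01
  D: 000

Read left to right; each codeword is recognised as soon as it completes (prefix code):
  001→A | 1→B | 001→A | 01→C
Decoded message: ABAC

ABAC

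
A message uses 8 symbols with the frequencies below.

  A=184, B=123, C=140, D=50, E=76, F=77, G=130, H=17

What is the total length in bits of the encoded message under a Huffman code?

Merge the two smallest weights repeatedly:
merge H(17) and D(50): 67
merge 67 and E(76): 143
merge F(77) and B(123): 200
merge G(130) and C(140): 270
merge 143 and A(184): 327
merge 200 and 270: 470
merge 327 and 470: 797
The encoded length is the sum of every internal node's weight: 67 + 143 + 200 + 270 + 327 + 470 + 797 = 2274 bits.

2274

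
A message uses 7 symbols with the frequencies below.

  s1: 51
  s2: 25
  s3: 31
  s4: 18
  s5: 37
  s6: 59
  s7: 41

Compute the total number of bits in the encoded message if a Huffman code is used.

719

Build the Huffman tree bottom-up:
combine s4(18), s2(25) → 43
combine s3(31), s5(37) → 68
combine s7(41), 43 → 84
combine s1(51), s6(59) → 110
combine 68, 84 → 152
combine 110, 152 → 262
The encoded length is the sum of every internal node's weight: 43 + 68 + 84 + 110 + 152 + 262 = 719 bits.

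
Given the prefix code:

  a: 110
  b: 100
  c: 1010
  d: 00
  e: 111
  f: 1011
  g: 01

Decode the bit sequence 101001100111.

cgbe

Read left to right; each codeword is recognised as soon as it completes (prefix code):
  1010→c | 01→g | 100→b | 111→e
Decoded message: cgbe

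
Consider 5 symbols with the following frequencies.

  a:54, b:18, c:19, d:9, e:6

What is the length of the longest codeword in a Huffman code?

Merge the two lowest-weight nodes at each step:
e(6) + d(9) → 15
15 + b(18) → 33
c(19) + 33 → 52
52 + a(54) → 106
Maximum depth reached is 4.

4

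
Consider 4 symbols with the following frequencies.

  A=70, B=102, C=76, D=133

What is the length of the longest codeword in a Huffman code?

Merge the two lowest-weight nodes at each step:
A(70) + C(76) → 146
B(102) + D(133) → 235
146 + 235 → 381
Maximum depth reached is 2.

2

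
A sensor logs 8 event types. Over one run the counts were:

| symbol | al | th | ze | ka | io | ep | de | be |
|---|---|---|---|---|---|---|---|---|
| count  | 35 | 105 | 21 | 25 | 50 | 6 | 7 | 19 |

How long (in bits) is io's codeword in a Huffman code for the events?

3

Repeatedly merge the two smallest:
merge ep(6) and de(7): 13
merge 13 and be(19): 32
merge ze(21) and ka(25): 46
merge 32 and al(35): 67
merge 46 and io(50): 96
merge 67 and 96: 163
merge th(105) and 163: 268
The subtree containing io is merged 3 times, so code length = 3.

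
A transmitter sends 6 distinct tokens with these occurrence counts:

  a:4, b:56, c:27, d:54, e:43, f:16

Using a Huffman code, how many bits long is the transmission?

Merge the two smallest weights repeatedly:
a(4) + f(16) → 20
20 + c(27) → 47
e(43) + 47 → 90
d(54) + b(56) → 110
90 + 110 → 200
Each symbol's bit-cost is frequency × depth; summing gives 467 bits (equivalently 20 + 47 + 90 + 110 + 200).

467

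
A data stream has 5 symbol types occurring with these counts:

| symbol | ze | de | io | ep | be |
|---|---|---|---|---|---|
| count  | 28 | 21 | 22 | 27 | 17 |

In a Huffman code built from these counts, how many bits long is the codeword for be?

Repeatedly merge the two smallest:
merge be(17) and de(21): 38
merge io(22) and ep(27): 49
merge ze(28) and 38: 66
merge 49 and 66: 115
be's leaf is at depth 3, giving a 3-bit codeword.

3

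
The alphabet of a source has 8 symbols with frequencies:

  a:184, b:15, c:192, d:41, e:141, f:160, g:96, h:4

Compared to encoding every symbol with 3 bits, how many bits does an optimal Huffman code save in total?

301

Fixed-length: 3 bits × 833 symbols = 2499 bits.
Huffman merges:
h(4) + b(15) → 19
19 + d(41) → 60
60 + g(96) → 156
e(141) + 156 → 297
f(160) + a(184) → 344
c(192) + 297 → 489
344 + 489 → 833
Huffman total = 19 + 60 + 156 + 297 + 344 + 489 + 833 = 2198 bits.
Saving = 2499 − 2198 = 301 bits.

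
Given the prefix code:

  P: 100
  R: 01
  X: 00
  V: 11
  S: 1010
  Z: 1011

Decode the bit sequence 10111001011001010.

ZPZXS

Read left to right; each codeword is recognised as soon as it completes (prefix code):
  1011→Z | 100→P | 1011→Z | 00→X | 1010→S
Decoded message: ZPZXS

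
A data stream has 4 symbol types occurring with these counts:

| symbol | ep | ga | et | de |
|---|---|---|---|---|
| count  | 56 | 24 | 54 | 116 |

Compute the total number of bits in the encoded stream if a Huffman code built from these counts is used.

Greedily combine the two least-frequent nodes:
ga(24) + et(54) → 78
ep(56) + 78 → 134
de(116) + 134 → 250
Total encoded bits = sum of merged weights = 78 + 134 + 250 = 462.

462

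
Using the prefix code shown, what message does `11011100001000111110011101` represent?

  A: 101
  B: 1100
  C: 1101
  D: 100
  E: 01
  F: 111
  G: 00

CBGDEFDFE

Read left to right; each codeword is recognised as soon as it completes (prefix code):
  1101→C | 1100→B | 00→G | 100→D | 01→E | 111→F | 100→D | 111→F | 01→E
Decoded message: CBGDEFDFE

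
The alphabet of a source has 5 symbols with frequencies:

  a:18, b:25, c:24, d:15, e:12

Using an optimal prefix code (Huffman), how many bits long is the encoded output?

215

Greedily combine the two least-frequent nodes:
combine e(12), d(15) → 27
combine a(18), c(24) → 42
combine b(25), 27 → 52
combine 42, 52 → 94
The encoded length is the sum of every internal node's weight: 27 + 42 + 52 + 94 = 215 bits.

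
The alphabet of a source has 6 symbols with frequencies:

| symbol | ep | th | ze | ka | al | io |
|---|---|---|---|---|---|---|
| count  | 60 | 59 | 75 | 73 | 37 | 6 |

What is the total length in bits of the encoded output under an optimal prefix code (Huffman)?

Build the Huffman tree bottom-up:
combine io(6), al(37) → 43
combine 43, th(59) → 102
combine ep(60), ka(73) → 133
combine ze(75), 102 → 177
combine 133, 177 → 310
Each symbol's bit-cost is frequency × depth; summing gives 765 bits (equivalently 43 + 102 + 133 + 177 + 310).

765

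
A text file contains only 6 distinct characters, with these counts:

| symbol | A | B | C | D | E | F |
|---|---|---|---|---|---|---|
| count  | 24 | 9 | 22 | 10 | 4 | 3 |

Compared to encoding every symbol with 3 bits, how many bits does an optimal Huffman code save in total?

Fixed-length: 3 bits × 72 symbols = 216 bits.
Huffman merges:
merge F(3) and E(4): 7
merge 7 and B(9): 16
merge D(10) and 16: 26
merge C(22) and A(24): 46
merge 26 and 46: 72
Huffman total = 7 + 16 + 26 + 46 + 72 = 167 bits.
Saving = 216 − 167 = 49 bits.

49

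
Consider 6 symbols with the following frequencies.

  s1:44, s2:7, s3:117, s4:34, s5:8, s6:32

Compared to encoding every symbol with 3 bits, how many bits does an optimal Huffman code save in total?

Fixed-length: 3 bits × 242 symbols = 726 bits.
Huffman merges:
merge s2(7) and s5(8): 15
merge 15 and s6(32): 47
merge s4(34) and s1(44): 78
merge 47 and 78: 125
merge s3(117) and 125: 242
Huffman total = 15 + 47 + 78 + 125 + 242 = 507 bits.
Saving = 726 − 507 = 219 bits.

219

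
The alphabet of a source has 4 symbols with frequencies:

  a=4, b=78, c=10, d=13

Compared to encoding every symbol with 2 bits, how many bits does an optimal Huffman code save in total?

64

Fixed-length: 2 bits × 105 symbols = 210 bits.
Huffman merges:
merge a(4) and c(10): 14
merge d(13) and 14: 27
merge 27 and b(78): 105
Huffman total = 14 + 27 + 105 = 146 bits.
Saving = 210 − 146 = 64 bits.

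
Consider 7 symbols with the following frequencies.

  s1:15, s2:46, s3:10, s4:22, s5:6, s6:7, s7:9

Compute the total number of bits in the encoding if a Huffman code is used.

285

Merge the two smallest weights repeatedly:
combine s5(6), s6(7) → 13
combine s7(9), s3(10) → 19
combine 13, s1(15) → 28
combine 19, s4(22) → 41
combine 28, 41 → 69
combine s2(46), 69 → 115
Total encoded bits = sum of merged weights = 13 + 19 + 28 + 41 + 69 + 115 = 285.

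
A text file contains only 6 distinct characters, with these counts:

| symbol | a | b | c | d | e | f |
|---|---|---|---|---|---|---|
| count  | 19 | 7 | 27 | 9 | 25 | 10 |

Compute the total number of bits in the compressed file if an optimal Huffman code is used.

236

Build the Huffman tree bottom-up:
combine b(7), d(9) → 16
combine f(10), 16 → 26
combine a(19), e(25) → 44
combine 26, c(27) → 53
combine 44, 53 → 97
Total encoded bits = sum of merged weights = 16 + 26 + 44 + 53 + 97 = 236.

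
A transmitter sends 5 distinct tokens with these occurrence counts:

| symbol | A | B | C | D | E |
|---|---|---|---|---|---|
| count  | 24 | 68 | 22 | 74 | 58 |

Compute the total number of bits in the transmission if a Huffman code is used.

538

Build the Huffman tree bottom-up:
C(22) + A(24) → 46
46 + E(58) → 104
B(68) + D(74) → 142
104 + 142 → 246
The encoded length is the sum of every internal node's weight: 46 + 104 + 142 + 246 = 538 bits.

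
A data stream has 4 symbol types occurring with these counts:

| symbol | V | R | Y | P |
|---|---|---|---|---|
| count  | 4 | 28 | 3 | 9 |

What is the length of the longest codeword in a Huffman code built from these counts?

3

Merge the two lowest-weight nodes at each step:
Y(3) + V(4) → 7
7 + P(9) → 16
16 + R(28) → 44
Maximum depth reached is 3.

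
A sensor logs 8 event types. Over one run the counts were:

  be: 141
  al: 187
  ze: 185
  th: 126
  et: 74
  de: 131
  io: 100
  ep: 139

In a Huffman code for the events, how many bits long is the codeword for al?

2

Build the tree from the bottom:
combine et(74), io(100) → 174
combine th(126), de(131) → 257
combine ep(139), be(141) → 280
combine 174, ze(185) → 359
combine al(187), 257 → 444
combine 280, 359 → 639
combine 444, 639 → 1083
The subtree containing al is merged 2 times, so code length = 2.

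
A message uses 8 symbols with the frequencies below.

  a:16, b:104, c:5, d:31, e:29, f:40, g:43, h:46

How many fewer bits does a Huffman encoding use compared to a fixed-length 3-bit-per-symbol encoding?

Fixed-length: 3 bits × 314 symbols = 942 bits.
Huffman merges:
merge c(5) and a(16): 21
merge 21 and e(29): 50
merge d(31) and f(40): 71
merge g(43) and h(46): 89
merge 50 and 71: 121
merge 89 and b(104): 193
merge 121 and 193: 314
Huffman total = 21 + 50 + 71 + 89 + 121 + 193 + 314 = 859 bits.
Saving = 942 − 859 = 83 bits.

83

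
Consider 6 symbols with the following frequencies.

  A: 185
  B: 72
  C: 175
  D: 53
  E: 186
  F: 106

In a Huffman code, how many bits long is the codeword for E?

2

Build the tree from the bottom:
D(53) + B(72) → 125
F(106) + 125 → 231
C(175) + A(185) → 360
E(186) + 231 → 417
360 + 417 → 777
The subtree containing E is merged 2 times, so code length = 2.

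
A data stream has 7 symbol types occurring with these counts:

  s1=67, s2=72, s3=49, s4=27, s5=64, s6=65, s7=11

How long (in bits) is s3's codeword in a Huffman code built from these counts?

3

Build the tree from the bottom:
merge s7(11) and s4(27): 38
merge 38 and s3(49): 87
merge s5(64) and s6(65): 129
merge s1(67) and s2(72): 139
merge 87 and 129: 216
merge 139 and 216: 355
The subtree containing s3 is merged 3 times, so code length = 3.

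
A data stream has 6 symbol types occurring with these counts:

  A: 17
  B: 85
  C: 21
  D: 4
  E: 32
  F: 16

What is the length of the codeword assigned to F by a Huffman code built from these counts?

Repeatedly merge the two smallest:
combine D(4), F(16) → 20
combine A(17), 20 → 37
combine C(21), E(32) → 53
combine 37, 53 → 90
combine B(85), 90 → 175
F sits 4 levels below the root, so its codeword is 4 bits.

4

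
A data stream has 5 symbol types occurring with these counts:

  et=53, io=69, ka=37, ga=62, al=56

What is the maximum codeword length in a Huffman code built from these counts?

3

Merge the two lowest-weight nodes at each step:
combine ka(37), et(53) → 90
combine al(56), ga(62) → 118
combine io(69), 90 → 159
combine 118, 159 → 277
The first pair merged (ka, et) ends up deepest, at depth 3.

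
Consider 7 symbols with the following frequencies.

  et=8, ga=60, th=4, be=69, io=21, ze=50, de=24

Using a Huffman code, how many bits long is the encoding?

574

Build the Huffman tree bottom-up:
th(4) + et(8) → 12
12 + io(21) → 33
de(24) + 33 → 57
ze(50) + 57 → 107
ga(60) + be(69) → 129
107 + 129 → 236
Total encoded bits = sum of merged weights = 12 + 33 + 57 + 107 + 129 + 236 = 574.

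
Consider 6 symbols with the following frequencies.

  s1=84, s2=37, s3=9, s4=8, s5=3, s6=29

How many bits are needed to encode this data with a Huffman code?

Build the Huffman tree bottom-up:
s5(3) + s4(8) → 11
s3(9) + 11 → 20
20 + s6(29) → 49
s2(37) + 49 → 86
s1(84) + 86 → 170
Each symbol's bit-cost is frequency × depth; summing gives 336 bits (equivalently 11 + 20 + 49 + 86 + 170).

336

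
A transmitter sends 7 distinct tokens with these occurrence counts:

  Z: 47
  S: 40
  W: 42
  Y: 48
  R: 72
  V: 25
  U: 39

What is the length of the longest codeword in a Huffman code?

Merge the two lowest-weight nodes at each step:
combine V(25), U(39) → 64
combine S(40), W(42) → 82
combine Z(47), Y(48) → 95
combine 64, R(72) → 136
combine 82, 95 → 177
combine 136, 177 → 313
Maximum depth reached is 3.

3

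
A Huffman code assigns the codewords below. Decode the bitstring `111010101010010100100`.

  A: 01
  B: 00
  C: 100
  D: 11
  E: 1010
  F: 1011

DEECEAB

Read left to right; each codeword is recognised as soon as it completes (prefix code):
  11→D | 1010→E | 1010→E | 100→C | 1010→E | 01→A | 00→B
Decoded message: DEECEAB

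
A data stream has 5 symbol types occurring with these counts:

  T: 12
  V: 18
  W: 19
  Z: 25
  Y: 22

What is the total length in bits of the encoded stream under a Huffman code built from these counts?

222

Greedily combine the two least-frequent nodes:
combine T(12), V(18) → 30
combine W(19), Y(22) → 41
combine Z(25), 30 → 55
combine 41, 55 → 96
Total encoded bits = sum of merged weights = 30 + 41 + 55 + 96 = 222.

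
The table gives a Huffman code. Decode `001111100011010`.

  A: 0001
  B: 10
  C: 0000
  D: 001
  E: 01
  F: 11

DFFABB

Read left to right; each codeword is recognised as soon as it completes (prefix code):
  001→D | 11→F | 11→F | 0001→A | 10→B | 10→B
Decoded message: DFFABB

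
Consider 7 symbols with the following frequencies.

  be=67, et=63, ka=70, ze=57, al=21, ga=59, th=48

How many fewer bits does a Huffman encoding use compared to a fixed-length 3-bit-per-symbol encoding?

Fixed-length: 3 bits × 385 symbols = 1155 bits.
Huffman merges:
combine al(21), th(48) → 69
combine ze(57), ga(59) → 116
combine et(63), be(67) → 130
combine 69, ka(70) → 139
combine 116, 130 → 246
combine 139, 246 → 385
Huffman total = 69 + 116 + 130 + 139 + 246 + 385 = 1085 bits.
Saving = 1155 − 1085 = 70 bits.

70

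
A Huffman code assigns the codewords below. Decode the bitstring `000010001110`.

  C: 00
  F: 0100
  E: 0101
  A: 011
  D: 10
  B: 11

Read left to right; each codeword is recognised as soon as it completes (prefix code):
  00→C | 00→C | 10→D | 00→C | 11→B | 10→D
Decoded message: CCDCBD

CCDCBD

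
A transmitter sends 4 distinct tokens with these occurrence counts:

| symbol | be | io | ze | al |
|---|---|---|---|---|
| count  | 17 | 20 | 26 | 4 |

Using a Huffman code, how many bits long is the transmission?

Merge the two smallest weights repeatedly:
merge al(4) and be(17): 21
merge io(20) and 21: 41
merge ze(26) and 41: 67
The encoded length is the sum of every internal node's weight: 21 + 41 + 67 = 129 bits.

129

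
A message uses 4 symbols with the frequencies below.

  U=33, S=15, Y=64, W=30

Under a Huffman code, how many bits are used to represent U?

Repeatedly merge the two smallest:
S(15) + W(30) → 45
U(33) + 45 → 78
Y(64) + 78 → 142
U sits 2 levels below the root, so its codeword is 2 bits.

2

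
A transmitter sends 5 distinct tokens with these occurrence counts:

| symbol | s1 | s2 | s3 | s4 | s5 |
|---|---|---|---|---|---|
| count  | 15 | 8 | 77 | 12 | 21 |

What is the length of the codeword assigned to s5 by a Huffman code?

2

Huffman merges, smallest pair first:
s2(8) + s4(12) → 20
s1(15) + 20 → 35
s5(21) + 35 → 56
56 + s3(77) → 133
s5's leaf is at depth 2, giving a 2-bit codeword.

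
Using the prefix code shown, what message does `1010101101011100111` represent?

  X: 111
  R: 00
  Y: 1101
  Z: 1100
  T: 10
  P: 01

TTTYPZX

Read left to right; each codeword is recognised as soon as it completes (prefix code):
  10→T | 10→T | 10→T | 1101→Y | 01→P | 1100→Z | 111→X
Decoded message: TTTYPZX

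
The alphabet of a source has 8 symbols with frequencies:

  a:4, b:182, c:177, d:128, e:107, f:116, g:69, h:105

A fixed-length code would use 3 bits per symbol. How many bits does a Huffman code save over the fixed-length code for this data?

109

Fixed-length: 3 bits × 888 symbols = 2664 bits.
Huffman merges:
a(4) + g(69) → 73
73 + h(105) → 178
e(107) + f(116) → 223
d(128) + c(177) → 305
178 + b(182) → 360
223 + 305 → 528
360 + 528 → 888
Huffman total = 73 + 178 + 223 + 305 + 360 + 528 + 888 = 2555 bits.
Saving = 2664 − 2555 = 109 bits.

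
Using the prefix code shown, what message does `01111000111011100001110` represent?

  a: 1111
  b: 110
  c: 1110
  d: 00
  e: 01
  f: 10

Read left to right; each codeword is recognised as soon as it completes (prefix code):
  01→e | 1110→c | 00→d | 1110→c | 1110→c | 00→d | 01→e | 110→b
Decoded message: ecdccdeb

ecdccdeb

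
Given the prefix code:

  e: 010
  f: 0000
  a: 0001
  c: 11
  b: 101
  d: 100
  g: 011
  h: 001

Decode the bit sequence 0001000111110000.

Read left to right; each codeword is recognised as soon as it completes (prefix code):
  0001→a | 0001→a | 11→c | 11→c | 0000→f
Decoded message: aaccf

aaccf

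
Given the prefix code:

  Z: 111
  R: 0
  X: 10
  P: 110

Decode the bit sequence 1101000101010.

PXRRXXX

Read left to right; each codeword is recognised as soon as it completes (prefix code):
  110→P | 10→X | 0→R | 0→R | 10→X | 10→X | 10→X
Decoded message: PXRRXXX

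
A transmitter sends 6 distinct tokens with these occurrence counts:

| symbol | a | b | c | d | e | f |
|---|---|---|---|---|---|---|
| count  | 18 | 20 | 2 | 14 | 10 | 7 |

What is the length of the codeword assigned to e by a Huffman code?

3

Build the tree from the bottom:
merge c(2) and f(7): 9
merge 9 and e(10): 19
merge d(14) and a(18): 32
merge 19 and b(20): 39
merge 32 and 39: 71
e's leaf is at depth 3, giving a 3-bit codeword.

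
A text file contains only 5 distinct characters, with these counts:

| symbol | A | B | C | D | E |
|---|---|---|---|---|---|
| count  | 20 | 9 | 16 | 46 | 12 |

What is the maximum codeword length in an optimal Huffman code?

Merge the two lowest-weight nodes at each step:
merge B(9) and E(12): 21
merge C(16) and A(20): 36
merge 21 and 36: 57
merge D(46) and 57: 103
The rarest symbols sit at the bottom; the longest codeword is 3 bits.

3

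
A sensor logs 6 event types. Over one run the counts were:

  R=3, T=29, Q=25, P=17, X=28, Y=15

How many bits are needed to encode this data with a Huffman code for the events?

Greedily combine the two least-frequent nodes:
R(3) + Y(15) → 18
P(17) + 18 → 35
Q(25) + X(28) → 53
T(29) + 35 → 64
53 + 64 → 117
Total encoded bits = sum of merged weights = 18 + 35 + 53 + 64 + 117 = 287.

287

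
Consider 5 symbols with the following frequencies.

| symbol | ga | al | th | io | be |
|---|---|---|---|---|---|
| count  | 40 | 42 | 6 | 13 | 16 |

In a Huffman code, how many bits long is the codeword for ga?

Repeatedly merge the two smallest:
merge th(6) and io(13): 19
merge be(16) and 19: 35
merge 35 and ga(40): 75
merge al(42) and 75: 117
ga sits 2 levels below the root, so its codeword is 2 bits.

2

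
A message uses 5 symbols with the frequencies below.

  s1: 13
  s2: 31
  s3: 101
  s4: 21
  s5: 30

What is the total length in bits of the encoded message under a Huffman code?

Build the Huffman tree bottom-up:
combine s1(13), s4(21) → 34
combine s5(30), s2(31) → 61
combine 34, 61 → 95
combine 95, s3(101) → 196
The encoded length is the sum of every internal node's weight: 34 + 61 + 95 + 196 = 386 bits.

386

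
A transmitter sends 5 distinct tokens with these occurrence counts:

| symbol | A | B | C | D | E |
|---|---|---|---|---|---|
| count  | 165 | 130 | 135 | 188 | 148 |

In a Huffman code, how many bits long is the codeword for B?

3

Build the tree from the bottom:
combine B(130), C(135) → 265
combine E(148), A(165) → 313
combine D(188), 265 → 453
combine 313, 453 → 766
The subtree containing B is merged 3 times, so code length = 3.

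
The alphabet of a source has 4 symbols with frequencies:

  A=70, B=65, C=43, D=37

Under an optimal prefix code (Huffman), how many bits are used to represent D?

Build the tree from the bottom:
merge D(37) and C(43): 80
merge B(65) and A(70): 135
merge 80 and 135: 215
D's leaf is at depth 2, giving a 2-bit codeword.

2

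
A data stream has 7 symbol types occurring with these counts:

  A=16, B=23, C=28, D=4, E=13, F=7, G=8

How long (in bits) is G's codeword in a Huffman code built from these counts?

3

Huffman merges, smallest pair first:
D(4) + F(7) → 11
G(8) + 11 → 19
E(13) + A(16) → 29
19 + B(23) → 42
C(28) + 29 → 57
42 + 57 → 99
G sits 3 levels below the root, so its codeword is 3 bits.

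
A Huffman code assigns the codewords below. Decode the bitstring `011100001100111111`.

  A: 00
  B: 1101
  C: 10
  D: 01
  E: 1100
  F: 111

Read left to right; each codeword is recognised as soon as it completes (prefix code):
  01→D | 1100→E | 00→A | 1100→E | 111→F | 111→F
Decoded message: DEAEFF

DEAEFF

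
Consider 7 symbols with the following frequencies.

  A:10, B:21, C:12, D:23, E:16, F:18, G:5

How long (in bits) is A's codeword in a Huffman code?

Huffman merges, smallest pair first:
merge G(5) and A(10): 15
merge C(12) and 15: 27
merge E(16) and F(18): 34
merge B(21) and D(23): 44
merge 27 and 34: 61
merge 44 and 61: 105
A's leaf is at depth 4, giving a 4-bit codeword.

4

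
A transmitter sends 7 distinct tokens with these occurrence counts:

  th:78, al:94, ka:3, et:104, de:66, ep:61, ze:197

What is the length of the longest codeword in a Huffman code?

4

Merge the two lowest-weight nodes at each step:
combine ka(3), ep(61) → 64
combine 64, de(66) → 130
combine th(78), al(94) → 172
combine et(104), 130 → 234
combine 172, ze(197) → 369
combine 234, 369 → 603
The first pair merged (ka, ep) ends up deepest, at depth 4.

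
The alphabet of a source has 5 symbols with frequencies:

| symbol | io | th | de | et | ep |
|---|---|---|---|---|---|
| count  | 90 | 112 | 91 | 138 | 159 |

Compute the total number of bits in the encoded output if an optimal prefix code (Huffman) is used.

1361

Merge the two smallest weights repeatedly:
merge io(90) and de(91): 181
merge th(112) and et(138): 250
merge ep(159) and 181: 340
merge 250 and 340: 590
The encoded length is the sum of every internal node's weight: 181 + 250 + 340 + 590 = 1361 bits.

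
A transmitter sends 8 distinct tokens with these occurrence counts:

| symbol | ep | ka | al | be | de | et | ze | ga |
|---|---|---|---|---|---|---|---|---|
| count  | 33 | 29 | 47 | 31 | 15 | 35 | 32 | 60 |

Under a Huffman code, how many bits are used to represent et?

3

Huffman merges, smallest pair first:
merge de(15) and ka(29): 44
merge be(31) and ze(32): 63
merge ep(33) and et(35): 68
merge 44 and al(47): 91
merge ga(60) and 63: 123
merge 68 and 91: 159
merge 123 and 159: 282
The subtree containing et is merged 3 times, so code length = 3.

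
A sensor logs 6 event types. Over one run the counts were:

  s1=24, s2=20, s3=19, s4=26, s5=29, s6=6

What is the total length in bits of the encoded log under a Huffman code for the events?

317

Greedily combine the two least-frequent nodes:
s6(6) + s3(19) → 25
s2(20) + s1(24) → 44
25 + s4(26) → 51
s5(29) + 44 → 73
51 + 73 → 124
The encoded length is the sum of every internal node's weight: 25 + 44 + 51 + 73 + 124 = 317 bits.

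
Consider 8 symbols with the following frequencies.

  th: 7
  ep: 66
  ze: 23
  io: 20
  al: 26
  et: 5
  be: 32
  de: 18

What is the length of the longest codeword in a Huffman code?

Merge the two lowest-weight nodes at each step:
merge et(5) and th(7): 12
merge 12 and de(18): 30
merge io(20) and ze(23): 43
merge al(26) and 30: 56
merge be(32) and 43: 75
merge 56 and ep(66): 122
merge 75 and 122: 197
The rarest symbols sit at the bottom; the longest codeword is 5 bits.

5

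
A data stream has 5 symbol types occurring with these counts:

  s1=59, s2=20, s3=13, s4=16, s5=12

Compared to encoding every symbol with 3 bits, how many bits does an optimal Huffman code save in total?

Fixed-length: 3 bits × 120 symbols = 360 bits.
Huffman merges:
merge s5(12) and s3(13): 25
merge s4(16) and s2(20): 36
merge 25 and 36: 61
merge s1(59) and 61: 120
Huffman total = 25 + 36 + 61 + 120 = 242 bits.
Saving = 360 − 242 = 118 bits.

118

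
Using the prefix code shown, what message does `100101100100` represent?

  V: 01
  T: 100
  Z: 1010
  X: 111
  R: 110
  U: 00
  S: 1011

TSUT

Read left to right; each codeword is recognised as soon as it completes (prefix code):
  100→T | 1011→S | 00→U | 100→T
Decoded message: TSUT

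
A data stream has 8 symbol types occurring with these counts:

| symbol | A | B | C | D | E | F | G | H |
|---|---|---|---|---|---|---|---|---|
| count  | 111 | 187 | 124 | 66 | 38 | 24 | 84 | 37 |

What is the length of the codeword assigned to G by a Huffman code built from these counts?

Huffman merges, smallest pair first:
merge F(24) and H(37): 61
merge E(38) and 61: 99
merge D(66) and G(84): 150
merge 99 and A(111): 210
merge C(124) and 150: 274
merge B(187) and 210: 397
merge 274 and 397: 671
The subtree containing G is merged 3 times, so code length = 3.

3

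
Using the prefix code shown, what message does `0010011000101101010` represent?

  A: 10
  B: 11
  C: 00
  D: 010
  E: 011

CAECDBDA

Read left to right; each codeword is recognised as soon as it completes (prefix code):
  00→C | 10→A | 011→E | 00→C | 010→D | 11→B | 010→D | 10→A
Decoded message: CAECDBDA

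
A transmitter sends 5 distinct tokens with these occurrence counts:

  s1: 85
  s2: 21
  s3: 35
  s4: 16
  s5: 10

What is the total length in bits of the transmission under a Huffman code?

Merge the two smallest weights repeatedly:
merge s5(10) and s4(16): 26
merge s2(21) and 26: 47
merge s3(35) and 47: 82
merge 82 and s1(85): 167
Each symbol's bit-cost is frequency × depth; summing gives 322 bits (equivalently 26 + 47 + 82 + 167).

322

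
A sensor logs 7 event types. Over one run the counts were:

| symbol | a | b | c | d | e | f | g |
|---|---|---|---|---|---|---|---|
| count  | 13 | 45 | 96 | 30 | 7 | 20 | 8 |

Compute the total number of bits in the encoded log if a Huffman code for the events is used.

508

Greedily combine the two least-frequent nodes:
merge e(7) and g(8): 15
merge a(13) and 15: 28
merge f(20) and 28: 48
merge d(30) and b(45): 75
merge 48 and 75: 123
merge c(96) and 123: 219
Total encoded bits = sum of merged weights = 15 + 28 + 48 + 75 + 123 + 219 = 508.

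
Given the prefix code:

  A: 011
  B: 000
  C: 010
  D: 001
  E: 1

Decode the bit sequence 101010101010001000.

Read left to right; each codeword is recognised as soon as it completes (prefix code):
  1→E | 010→C | 1→E | 010→C | 1→E | 010→C | 001→D | 000→B
Decoded message: ECECECDB

ECECECDB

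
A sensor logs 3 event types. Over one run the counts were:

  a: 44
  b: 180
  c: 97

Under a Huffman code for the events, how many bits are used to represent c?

2

Huffman merges, smallest pair first:
a(44) + c(97) → 141
141 + b(180) → 321
c sits 2 levels below the root, so its codeword is 2 bits.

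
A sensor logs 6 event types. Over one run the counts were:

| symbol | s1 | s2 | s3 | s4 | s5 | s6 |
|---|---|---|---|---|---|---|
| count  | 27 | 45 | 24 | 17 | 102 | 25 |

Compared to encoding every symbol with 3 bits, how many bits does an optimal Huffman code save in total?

163

Fixed-length: 3 bits × 240 symbols = 720 bits.
Huffman merges:
merge s4(17) and s3(24): 41
merge s6(25) and s1(27): 52
merge 41 and s2(45): 86
merge 52 and 86: 138
merge s5(102) and 138: 240
Huffman total = 41 + 52 + 86 + 138 + 240 = 557 bits.
Saving = 720 − 557 = 163 bits.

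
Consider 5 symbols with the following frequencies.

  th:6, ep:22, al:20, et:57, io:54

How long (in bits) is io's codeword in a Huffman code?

2

Build the tree from the bottom:
combine th(6), al(20) → 26
combine ep(22), 26 → 48
combine 48, io(54) → 102
combine et(57), 102 → 159
The subtree containing io is merged 2 times, so code length = 2.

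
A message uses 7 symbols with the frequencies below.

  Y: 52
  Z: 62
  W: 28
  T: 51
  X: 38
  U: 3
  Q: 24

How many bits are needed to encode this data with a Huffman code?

687

Greedily combine the two least-frequent nodes:
combine U(3), Q(24) → 27
combine 27, W(28) → 55
combine X(38), T(51) → 89
combine Y(52), 55 → 107
combine Z(62), 89 → 151
combine 107, 151 → 258
Total encoded bits = sum of merged weights = 27 + 55 + 89 + 107 + 151 + 258 = 687.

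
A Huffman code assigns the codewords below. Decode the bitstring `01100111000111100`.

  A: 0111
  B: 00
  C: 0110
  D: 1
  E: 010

CABADB

Read left to right; each codeword is recognised as soon as it completes (prefix code):
  0110→C | 0111→A | 00→B | 0111→A | 1→D | 00→B
Decoded message: CABADB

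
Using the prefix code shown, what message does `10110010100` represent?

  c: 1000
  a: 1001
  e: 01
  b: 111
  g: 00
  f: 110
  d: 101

Read left to right; each codeword is recognised as soon as it completes (prefix code):
  101→d | 1001→a | 01→e | 00→g
Decoded message: daeg

daeg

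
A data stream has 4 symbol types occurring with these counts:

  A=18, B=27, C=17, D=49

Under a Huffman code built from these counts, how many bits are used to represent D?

Huffman merges, smallest pair first:
merge C(17) and A(18): 35
merge B(27) and 35: 62
merge D(49) and 62: 111
D sits one level below the root: a 1-bit codeword.

1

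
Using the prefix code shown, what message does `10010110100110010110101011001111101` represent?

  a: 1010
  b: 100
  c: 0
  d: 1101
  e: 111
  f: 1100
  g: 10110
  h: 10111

Read left to right; each codeword is recognised as soon as it completes (prefix code):
  100→b | 10110→g | 100→b | 1100→f | 10110→g | 1010→a | 1100→f | 111→e | 1101→d
Decoded message: bgbfgafed

bgbfgafed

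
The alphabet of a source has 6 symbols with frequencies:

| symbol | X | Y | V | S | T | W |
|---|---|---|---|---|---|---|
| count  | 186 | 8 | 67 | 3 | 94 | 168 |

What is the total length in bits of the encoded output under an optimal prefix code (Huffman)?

Greedily combine the two least-frequent nodes:
combine S(3), Y(8) → 11
combine 11, V(67) → 78
combine 78, T(94) → 172
combine W(168), 172 → 340
combine X(186), 340 → 526
Each symbol's bit-cost is frequency × depth; summing gives 1127 bits (equivalently 11 + 78 + 172 + 340 + 526).

1127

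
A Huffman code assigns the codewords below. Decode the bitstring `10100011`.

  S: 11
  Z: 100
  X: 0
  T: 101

TXXXS

Read left to right; each codeword is recognised as soon as it completes (prefix code):
  101→T | 0→X | 0→X | 0→X | 11→S
Decoded message: TXXXS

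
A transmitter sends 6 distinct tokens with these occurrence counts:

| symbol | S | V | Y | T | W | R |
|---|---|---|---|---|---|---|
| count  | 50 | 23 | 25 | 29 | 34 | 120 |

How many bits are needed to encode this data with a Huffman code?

651

Greedily combine the two least-frequent nodes:
merge V(23) and Y(25): 48
merge T(29) and W(34): 63
merge 48 and S(50): 98
merge 63 and 98: 161
merge R(120) and 161: 281
The encoded length is the sum of every internal node's weight: 48 + 63 + 98 + 161 + 281 = 651 bits.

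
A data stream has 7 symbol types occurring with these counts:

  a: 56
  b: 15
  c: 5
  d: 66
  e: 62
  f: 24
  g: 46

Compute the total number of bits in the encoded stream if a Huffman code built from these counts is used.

Merge the two smallest weights repeatedly:
c(5) + b(15) → 20
20 + f(24) → 44
44 + g(46) → 90
a(56) + e(62) → 118
d(66) + 90 → 156
118 + 156 → 274
The encoded length is the sum of every internal node's weight: 20 + 44 + 90 + 118 + 156 + 274 = 702 bits.

702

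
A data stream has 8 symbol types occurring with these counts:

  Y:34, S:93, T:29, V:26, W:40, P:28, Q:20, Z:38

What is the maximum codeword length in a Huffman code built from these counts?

Merge the two lowest-weight nodes at each step:
combine Q(20), V(26) → 46
combine P(28), T(29) → 57
combine Y(34), Z(38) → 72
combine W(40), 46 → 86
combine 57, 72 → 129
combine 86, S(93) → 179
combine 129, 179 → 308
Maximum depth reached is 4.

4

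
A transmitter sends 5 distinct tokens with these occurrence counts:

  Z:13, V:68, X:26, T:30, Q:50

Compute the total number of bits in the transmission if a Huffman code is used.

Build the Huffman tree bottom-up:
merge Z(13) and X(26): 39
merge T(30) and 39: 69
merge Q(50) and V(68): 118
merge 69 and 118: 187
Total encoded bits = sum of merged weights = 39 + 69 + 118 + 187 = 413.

413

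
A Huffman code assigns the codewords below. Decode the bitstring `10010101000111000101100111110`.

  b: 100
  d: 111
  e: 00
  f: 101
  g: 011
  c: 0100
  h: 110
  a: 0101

Read left to right; each codeword is recognised as soon as it completes (prefix code):
  100→b | 101→f | 0100→c | 011→g | 100→b | 0101→a | 100→b | 111→d | 110→h
Decoded message: bfcgbabdh

bfcgbabdh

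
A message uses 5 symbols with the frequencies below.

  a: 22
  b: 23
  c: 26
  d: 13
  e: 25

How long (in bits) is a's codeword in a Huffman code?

3

Build the tree from the bottom:
combine d(13), a(22) → 35
combine b(23), e(25) → 48
combine c(26), 35 → 61
combine 48, 61 → 109
a sits 3 levels below the root, so its codeword is 3 bits.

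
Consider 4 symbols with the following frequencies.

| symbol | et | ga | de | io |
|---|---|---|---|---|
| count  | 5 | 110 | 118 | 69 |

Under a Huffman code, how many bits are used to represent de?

1

Repeatedly merge the two smallest:
et(5) + io(69) → 74
74 + ga(110) → 184
de(118) + 184 → 302
de is a child of the root — depth 1, so its codeword is a single bit.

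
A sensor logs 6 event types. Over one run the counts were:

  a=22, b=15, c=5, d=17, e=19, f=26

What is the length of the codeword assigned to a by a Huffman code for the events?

2

Build the tree from the bottom:
combine c(5), b(15) → 20
combine d(17), e(19) → 36
combine 20, a(22) → 42
combine f(26), 36 → 62
combine 42, 62 → 104
a's leaf is at depth 2, giving a 2-bit codeword.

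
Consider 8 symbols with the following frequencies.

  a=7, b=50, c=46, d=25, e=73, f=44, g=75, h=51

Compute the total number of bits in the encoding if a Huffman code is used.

Greedily combine the two least-frequent nodes:
a(7) + d(25) → 32
32 + f(44) → 76
c(46) + b(50) → 96
h(51) + e(73) → 124
g(75) + 76 → 151
96 + 124 → 220
151 + 220 → 371
Total encoded bits = sum of merged weights = 32 + 76 + 96 + 124 + 151 + 220 + 371 = 1070.

1070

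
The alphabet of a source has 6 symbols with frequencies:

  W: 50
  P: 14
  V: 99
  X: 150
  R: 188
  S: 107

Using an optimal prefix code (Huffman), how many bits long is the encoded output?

Merge the two smallest weights repeatedly:
merge P(14) and W(50): 64
merge 64 and V(99): 163
merge S(107) and X(150): 257
merge 163 and R(188): 351
merge 257 and 351: 608
Each symbol's bit-cost is frequency × depth; summing gives 1443 bits (equivalently 64 + 163 + 257 + 351 + 608).

1443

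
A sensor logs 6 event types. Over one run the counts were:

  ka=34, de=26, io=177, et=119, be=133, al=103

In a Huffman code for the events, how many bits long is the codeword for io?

2

Huffman merges, smallest pair first:
merge de(26) and ka(34): 60
merge 60 and al(103): 163
merge et(119) and be(133): 252
merge 163 and io(177): 340
merge 252 and 340: 592
The subtree containing io is merged 2 times, so code length = 2.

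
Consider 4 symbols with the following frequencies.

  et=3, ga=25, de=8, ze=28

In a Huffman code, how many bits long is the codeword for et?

Huffman merges, smallest pair first:
combine et(3), de(8) → 11
combine 11, ga(25) → 36
combine ze(28), 36 → 64
et sits 3 levels below the root, so its codeword is 3 bits.

3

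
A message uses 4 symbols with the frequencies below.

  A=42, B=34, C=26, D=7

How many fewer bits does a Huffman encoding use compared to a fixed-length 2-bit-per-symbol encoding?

Fixed-length: 2 bits × 109 symbols = 218 bits.
Huffman merges:
combine D(7), C(26) → 33
combine 33, B(34) → 67
combine A(42), 67 → 109
Huffman total = 33 + 67 + 109 = 209 bits.
Saving = 218 − 209 = 9 bits.

9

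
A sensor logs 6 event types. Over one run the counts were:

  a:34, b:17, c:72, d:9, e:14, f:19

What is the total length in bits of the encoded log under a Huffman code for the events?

Greedily combine the two least-frequent nodes:
merge d(9) and e(14): 23
merge b(17) and f(19): 36
merge 23 and a(34): 57
merge 36 and 57: 93
merge c(72) and 93: 165
Total encoded bits = sum of merged weights = 23 + 36 + 57 + 93 + 165 = 374.

374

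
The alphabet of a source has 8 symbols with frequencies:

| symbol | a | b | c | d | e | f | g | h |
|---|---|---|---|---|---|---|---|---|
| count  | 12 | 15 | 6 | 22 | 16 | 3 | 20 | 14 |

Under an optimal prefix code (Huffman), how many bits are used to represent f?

4

Build the tree from the bottom:
merge f(3) and c(6): 9
merge 9 and a(12): 21
merge h(14) and b(15): 29
merge e(16) and g(20): 36
merge 21 and d(22): 43
merge 29 and 36: 65
merge 43 and 65: 108
f's leaf is at depth 4, giving a 4-bit codeword.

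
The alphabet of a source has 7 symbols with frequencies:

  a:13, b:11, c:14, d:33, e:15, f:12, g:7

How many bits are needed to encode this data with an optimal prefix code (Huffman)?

Build the Huffman tree bottom-up:
g(7) + b(11) → 18
f(12) + a(13) → 25
c(14) + e(15) → 29
18 + 25 → 43
29 + d(33) → 62
43 + 62 → 105
Total encoded bits = sum of merged weights = 18 + 25 + 29 + 43 + 62 + 105 = 282.

282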